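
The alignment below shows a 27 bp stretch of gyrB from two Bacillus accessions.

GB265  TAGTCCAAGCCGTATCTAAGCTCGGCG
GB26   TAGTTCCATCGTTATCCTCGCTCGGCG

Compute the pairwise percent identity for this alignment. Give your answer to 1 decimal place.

70.4%

Differing sites — 5:C/T; 7:A/C; 9:G/T; 11:C/G; 12:G/T; 17:T/C; 18:A/T; 19:A/C.
19 of the 27 sites match, so the percent identity is 19/27 × 100 = 70.4%.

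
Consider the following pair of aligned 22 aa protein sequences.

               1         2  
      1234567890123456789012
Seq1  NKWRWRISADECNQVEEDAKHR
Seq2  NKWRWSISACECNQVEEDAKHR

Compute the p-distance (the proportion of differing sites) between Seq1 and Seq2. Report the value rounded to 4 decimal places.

0.0909

Differing sites — 6:R/S; 10:D/C.
There are 2 differences over 22 sites, so p = 2/22 = 0.0909.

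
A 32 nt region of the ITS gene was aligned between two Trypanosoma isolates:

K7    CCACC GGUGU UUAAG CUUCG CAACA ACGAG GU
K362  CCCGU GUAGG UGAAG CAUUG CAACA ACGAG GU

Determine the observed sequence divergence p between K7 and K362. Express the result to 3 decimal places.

Differing sites — 3:A/C; 4:C/G; 5:C/U; 7:G/U; 8:U/A; 10:U/G; 12:U/G; 17:U/A; 19:C/U.
There are 9 differences over 32 sites, so p = 9/32 = 0.281.

0.281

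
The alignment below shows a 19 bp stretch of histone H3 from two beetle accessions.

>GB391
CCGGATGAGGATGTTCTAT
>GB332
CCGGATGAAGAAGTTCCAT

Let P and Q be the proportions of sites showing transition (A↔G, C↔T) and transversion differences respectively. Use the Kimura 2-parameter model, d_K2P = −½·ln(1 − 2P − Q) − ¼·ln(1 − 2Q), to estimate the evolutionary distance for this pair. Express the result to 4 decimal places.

Mismatches occur at site 9 (G/A, transition), site 12 (T/A, transversion), site 17 (T/C, transition).
Of the 3 differences, 2 transitions and 1 transversion over 19 sites: P = 2/19 = 0.105263, Q = 1/19 = 0.052632.
d = −0.5·ln(0.736842) − 0.25·ln(0.894736) = −0.5·(-0.305382) − 0.25·(-0.111227) = 0.1805.

0.1805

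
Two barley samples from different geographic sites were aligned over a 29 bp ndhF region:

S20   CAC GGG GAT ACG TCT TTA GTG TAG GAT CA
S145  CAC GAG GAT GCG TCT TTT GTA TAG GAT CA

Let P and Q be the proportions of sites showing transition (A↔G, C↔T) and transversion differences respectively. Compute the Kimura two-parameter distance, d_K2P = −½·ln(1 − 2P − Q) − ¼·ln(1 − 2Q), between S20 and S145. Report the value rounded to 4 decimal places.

Differing sites — 5:G/A (Ti); 10:A/G (Ti); 18:A/T (Tv); 21:G/A (Ti).
Of the 4 differences, 3 transitions and 1 transversion over 29 sites: P = 3/29 = 0.103448, Q = 1/29 = 0.034483.
d = −0.5·ln(0.758621) − 0.25·ln(0.931034) = −0.5·(-0.276253) − 0.25·(-0.071459) = 0.1560.

0.1560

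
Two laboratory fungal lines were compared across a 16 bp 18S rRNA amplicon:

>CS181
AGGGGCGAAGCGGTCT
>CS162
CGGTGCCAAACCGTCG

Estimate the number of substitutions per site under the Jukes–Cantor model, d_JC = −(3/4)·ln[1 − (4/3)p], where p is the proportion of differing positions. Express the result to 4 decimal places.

0.5199

Mismatches occur at site 1 (A→C), site 4 (G→T), site 7 (G→C), site 10 (G→A), site 12 (G→C), site 16 (T→G).
p = 6/16 = 0.375000.
d = −0.75 · ln(1 − (4/3)·0.375000) = −0.75 · ln(0.500000) = −0.75 · (-0.693147) = 0.5199.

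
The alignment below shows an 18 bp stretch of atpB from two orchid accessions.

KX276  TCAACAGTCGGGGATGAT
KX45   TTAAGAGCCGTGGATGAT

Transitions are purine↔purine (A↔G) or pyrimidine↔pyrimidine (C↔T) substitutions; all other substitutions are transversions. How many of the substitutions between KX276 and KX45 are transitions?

The sequences differ at positions 2 (C/T, transition), 5 (C/G, transversion), 8 (T/C, transition), 11 (G/T, transversion).
Of the 4 differences, 2 transitions and 2 transversions, so the answer is 2.

2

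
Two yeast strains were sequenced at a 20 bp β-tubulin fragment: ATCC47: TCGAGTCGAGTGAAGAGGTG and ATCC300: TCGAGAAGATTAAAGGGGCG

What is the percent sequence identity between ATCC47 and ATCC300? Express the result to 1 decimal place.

70.0%

The sequences differ at positions 6 (T/A), 7 (C/A), 10 (G/T), 12 (G/A), 16 (A/G), 19 (T/C).
14 of the 20 sites match, so the percent identity is 14/20 × 100 = 70.0%.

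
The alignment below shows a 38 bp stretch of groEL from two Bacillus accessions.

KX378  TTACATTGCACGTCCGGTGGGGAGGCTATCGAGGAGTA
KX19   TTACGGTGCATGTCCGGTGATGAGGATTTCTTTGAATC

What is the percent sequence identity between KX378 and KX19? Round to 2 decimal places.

Differing sites — 5:A/G; 6:T/G; 11:C/T; 20:G/A; 21:G/T; 26:C/A; 28:A/T; 31:G/T; 32:A/T; 33:G/T; 36:G/A; 38:A/C.
26 of the 38 sites match, so the percent identity is 26/38 × 100 = 68.42%.

68.42%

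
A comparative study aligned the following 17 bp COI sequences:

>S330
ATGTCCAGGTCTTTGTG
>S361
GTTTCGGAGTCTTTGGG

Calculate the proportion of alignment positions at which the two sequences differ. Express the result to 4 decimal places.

The sequences differ at positions 1 (A/G), 3 (G/T), 6 (C/G), 7 (A/G), 8 (G/A), 16 (T/G).
There are 6 differences over 17 sites, so p = 6/17 = 0.3529.

0.3529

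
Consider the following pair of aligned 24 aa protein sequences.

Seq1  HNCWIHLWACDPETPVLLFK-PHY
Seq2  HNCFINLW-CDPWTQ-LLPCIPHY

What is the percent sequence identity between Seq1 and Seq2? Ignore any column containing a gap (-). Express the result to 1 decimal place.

71.4%

Excluding the 3 gap columns leaves 21 comparable sites.
The sequences differ at positions 4 (W/F), 6 (H/N), 13 (E/W), 15 (P/Q), 19 (F/P), 20 (K/C).
15 of the 21 comparable sites match, so the percent identity is 15/21 × 100 = 71.4%.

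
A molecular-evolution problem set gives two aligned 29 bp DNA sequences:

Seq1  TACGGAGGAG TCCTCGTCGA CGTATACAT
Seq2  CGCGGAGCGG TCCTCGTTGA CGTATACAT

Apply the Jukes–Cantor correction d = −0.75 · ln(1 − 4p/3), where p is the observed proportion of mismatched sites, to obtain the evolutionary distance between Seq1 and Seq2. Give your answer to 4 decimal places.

0.1959

The sequences differ at positions 1 (T/C), 2 (A/G), 8 (G/C), 9 (A/G), 18 (C/T).
p = 5/29 = 0.172414.
d = −0.75 · ln(1 − (4/3)·0.172414) = −0.75 · ln(0.770115) = −0.75 · (-0.261215) = 0.1959.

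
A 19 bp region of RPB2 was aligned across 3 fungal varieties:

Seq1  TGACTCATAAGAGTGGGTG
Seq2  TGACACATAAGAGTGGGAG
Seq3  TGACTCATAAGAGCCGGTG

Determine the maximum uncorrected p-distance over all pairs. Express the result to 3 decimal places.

0.211

Pairwise Hamming distances:
  Seq1 vs Seq2: 2
  Seq1 vs Seq3: 2
  Seq2 vs Seq3: 4
The largest is 4 mismatches, between Seq2 and Seq3; p = 4/19 = 0.211.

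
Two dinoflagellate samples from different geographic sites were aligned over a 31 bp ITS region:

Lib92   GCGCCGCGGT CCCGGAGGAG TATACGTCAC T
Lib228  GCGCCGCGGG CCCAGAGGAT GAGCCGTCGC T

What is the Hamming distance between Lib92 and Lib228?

7

Differing sites — 10:T/G; 14:G/A; 20:G/T; 21:T/G; 23:T/G; 24:A/C; 29:A/G.
That gives 7 mismatches out of 31 aligned sites, so the Hamming distance is 7.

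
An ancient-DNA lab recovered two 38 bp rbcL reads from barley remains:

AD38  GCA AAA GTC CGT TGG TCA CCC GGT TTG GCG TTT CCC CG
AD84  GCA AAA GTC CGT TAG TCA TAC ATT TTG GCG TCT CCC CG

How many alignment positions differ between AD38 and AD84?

6

Mismatches occur at site 14 (G→A), site 19 (C→T), site 20 (C→A), site 22 (G→A), site 23 (G→T), site 32 (T→C).
That gives 6 mismatches out of 38 aligned sites, so the Hamming distance is 6.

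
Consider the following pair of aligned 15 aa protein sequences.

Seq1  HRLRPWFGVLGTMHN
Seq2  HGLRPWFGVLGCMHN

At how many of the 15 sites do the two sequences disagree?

Mismatches occur at site 2 (R→G), site 12 (T→C).
That gives 2 mismatches out of 15 aligned sites, so the Hamming distance is 2.

2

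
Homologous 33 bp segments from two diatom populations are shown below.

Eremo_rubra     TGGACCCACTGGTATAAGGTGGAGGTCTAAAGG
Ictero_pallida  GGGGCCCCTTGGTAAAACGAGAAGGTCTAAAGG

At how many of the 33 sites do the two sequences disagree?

8

Differing sites — 1:T/G; 4:A/G; 8:A/C; 9:C/T; 15:T/A; 18:G/C; 20:T/A; 22:G/A.
That gives 8 mismatches out of 33 aligned sites, so the Hamming distance is 8.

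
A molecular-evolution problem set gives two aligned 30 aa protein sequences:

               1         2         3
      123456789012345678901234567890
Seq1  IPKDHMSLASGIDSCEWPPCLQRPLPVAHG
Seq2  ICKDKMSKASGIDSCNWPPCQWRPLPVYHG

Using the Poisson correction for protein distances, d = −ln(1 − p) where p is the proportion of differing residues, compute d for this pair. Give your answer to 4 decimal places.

Differing sites — 2:P/C; 5:H/K; 8:L/K; 16:E/N; 21:L/Q; 22:Q/W; 28:A/Y.
p = 7/30 = 0.233333.
d = −ln(1 − 0.233333) = −ln(0.766667) = 0.2657.

0.2657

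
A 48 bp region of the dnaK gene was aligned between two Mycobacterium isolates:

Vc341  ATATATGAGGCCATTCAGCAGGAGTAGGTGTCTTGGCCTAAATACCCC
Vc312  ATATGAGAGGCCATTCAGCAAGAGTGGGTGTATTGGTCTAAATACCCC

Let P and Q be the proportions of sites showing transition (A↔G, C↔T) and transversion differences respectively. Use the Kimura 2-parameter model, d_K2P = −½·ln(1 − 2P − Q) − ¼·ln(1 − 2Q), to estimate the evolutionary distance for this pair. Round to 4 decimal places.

Differing sites — 5:A/G (Ti); 6:T/A (Tv); 21:G/A (Ti); 26:A/G (Ti); 32:C/A (Tv); 37:C/T (Ti).
Of the 6 differences, 4 transitions and 2 transversions over 48 sites: P = 4/48 = 0.083333, Q = 2/48 = 0.041667.
d = −0.5·ln(0.791667) − 0.25·ln(0.916666) = −0.5·(-0.233614) − 0.25·(-0.087012) = 0.1386.

0.1386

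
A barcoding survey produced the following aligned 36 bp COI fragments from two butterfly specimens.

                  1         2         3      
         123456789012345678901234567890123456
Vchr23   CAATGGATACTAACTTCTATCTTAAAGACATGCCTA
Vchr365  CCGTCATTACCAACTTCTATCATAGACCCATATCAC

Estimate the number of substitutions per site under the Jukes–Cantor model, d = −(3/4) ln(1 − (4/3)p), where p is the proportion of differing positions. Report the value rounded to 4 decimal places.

Mismatches occur at site 2 (A↔C), site 3 (A↔G), site 5 (G↔C), site 6 (G↔A), site 7 (A↔T), site 11 (T↔C), site 22 (T↔A), site 25 (A↔G), site 27 (G↔C), site 28 (A↔C), site 32 (G↔A), site 33 (C↔T), site 35 (T↔A), site 36 (A↔C).
p = 14/36 = 0.388889.
d = −0.75 · ln(1 − (4/3)·0.388889) = −0.75 · ln(0.481481) = −0.75 · (-0.730889) = 0.5482.

0.5482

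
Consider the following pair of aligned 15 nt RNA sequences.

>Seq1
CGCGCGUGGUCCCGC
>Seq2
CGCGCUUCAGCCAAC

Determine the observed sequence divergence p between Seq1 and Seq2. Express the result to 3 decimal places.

0.400

The sequences differ at positions 6 (G/U), 8 (G/C), 9 (G/A), 10 (U/G), 13 (C/A), 14 (G/A).
There are 6 differences over 15 sites, so p = 6/15 = 0.400.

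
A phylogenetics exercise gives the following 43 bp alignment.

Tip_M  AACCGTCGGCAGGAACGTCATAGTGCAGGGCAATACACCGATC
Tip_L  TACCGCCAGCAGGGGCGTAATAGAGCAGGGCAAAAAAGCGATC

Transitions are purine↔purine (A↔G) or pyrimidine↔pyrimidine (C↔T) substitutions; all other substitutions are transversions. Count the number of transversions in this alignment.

Differing sites — 1:A/T (Tv); 6:T/C (Ti); 8:G/A (Ti); 14:A/G (Ti); 15:A/G (Ti); 19:C/A (Tv); 24:T/A (Tv); 34:T/A (Tv); 36:C/A (Tv); 38:C/G (Tv).
Of the 10 differences, 4 transitions and 6 transversions, so the answer is 6.

6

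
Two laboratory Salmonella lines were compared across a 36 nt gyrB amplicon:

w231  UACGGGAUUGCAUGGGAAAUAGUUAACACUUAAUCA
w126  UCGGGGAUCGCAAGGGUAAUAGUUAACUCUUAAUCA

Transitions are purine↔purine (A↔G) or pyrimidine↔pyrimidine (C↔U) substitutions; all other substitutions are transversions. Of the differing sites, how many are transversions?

5

Mismatches occur at site 2 (A↔C, transversion), site 3 (C↔G, transversion), site 9 (U↔C, transition), site 13 (U↔A, transversion), site 17 (A↔U, transversion), site 28 (A↔U, transversion).
Of the 6 differences, 1 transition and 5 transversions, so the answer is 5.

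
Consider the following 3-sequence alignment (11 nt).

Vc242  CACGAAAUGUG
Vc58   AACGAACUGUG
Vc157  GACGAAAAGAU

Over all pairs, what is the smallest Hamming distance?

Pairwise Hamming distances:
  Vc242 vs Vc58: 2
  Vc242 vs Vc157: 4
  Vc58 vs Vc157: 5
The smallest is 2, between Vc242 and Vc58.

2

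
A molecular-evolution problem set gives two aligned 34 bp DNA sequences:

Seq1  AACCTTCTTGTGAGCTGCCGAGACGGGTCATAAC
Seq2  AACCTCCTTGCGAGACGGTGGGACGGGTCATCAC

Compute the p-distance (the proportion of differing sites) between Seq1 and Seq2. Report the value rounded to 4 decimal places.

Mismatches occur at site 6 (T/C), site 11 (T/C), site 15 (C/A), site 16 (T/C), site 18 (C/G), site 19 (C/T), site 21 (A/G), site 32 (A/C).
There are 8 differences over 34 sites, so p = 8/34 = 0.2353.

0.2353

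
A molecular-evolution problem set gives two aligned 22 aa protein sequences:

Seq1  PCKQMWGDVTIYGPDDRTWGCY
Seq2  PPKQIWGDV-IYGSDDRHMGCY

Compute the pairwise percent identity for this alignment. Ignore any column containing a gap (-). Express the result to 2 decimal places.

Excluding the 1 gap column leaves 21 comparable sites.
Differing sites — 2:C/P; 5:M/I; 14:P/S; 18:T/H; 19:W/M.
16 of the 21 comparable sites match, so the percent identity is 16/21 × 100 = 76.19%.

76.19%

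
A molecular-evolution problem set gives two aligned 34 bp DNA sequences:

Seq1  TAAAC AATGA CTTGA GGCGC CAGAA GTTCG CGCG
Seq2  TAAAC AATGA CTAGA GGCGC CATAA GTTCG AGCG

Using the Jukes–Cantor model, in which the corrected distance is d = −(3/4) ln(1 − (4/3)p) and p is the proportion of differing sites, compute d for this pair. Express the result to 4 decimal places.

Differing sites — 13:T/A; 23:G/T; 31:C/A.
p = 3/34 = 0.088235.
d = −0.75 · ln(1 − (4/3)·0.088235) = −0.75 · ln(0.882353) = −0.75 · (-0.125163) = 0.0939.

0.0939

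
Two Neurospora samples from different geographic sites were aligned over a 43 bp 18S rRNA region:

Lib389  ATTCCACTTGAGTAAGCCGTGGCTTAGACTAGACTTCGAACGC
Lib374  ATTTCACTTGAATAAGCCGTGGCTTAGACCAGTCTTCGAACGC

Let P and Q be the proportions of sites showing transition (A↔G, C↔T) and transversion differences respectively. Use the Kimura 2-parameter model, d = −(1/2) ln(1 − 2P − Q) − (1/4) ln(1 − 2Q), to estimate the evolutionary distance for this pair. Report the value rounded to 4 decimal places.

The sequences differ at positions 4 (C/T, transition), 12 (G/A, transition), 30 (T/C, transition), 33 (A/T, transversion).
Of the 4 differences, 3 transitions and 1 transversion over 43 sites: P = 3/43 = 0.069767, Q = 1/43 = 0.023256.
d = −0.5·ln(0.837210) − 0.25·ln(0.953488) = −0.5·(-0.177680) − 0.25·(-0.047628) = 0.1007.

0.1007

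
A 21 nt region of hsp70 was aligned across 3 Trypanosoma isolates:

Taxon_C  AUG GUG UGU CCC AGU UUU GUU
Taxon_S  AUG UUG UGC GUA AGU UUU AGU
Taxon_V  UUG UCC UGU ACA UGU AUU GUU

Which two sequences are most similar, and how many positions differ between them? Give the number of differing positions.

7

Pairwise Hamming distances:
  Taxon_C vs Taxon_S: 7
  Taxon_C vs Taxon_V: 8
  Taxon_S vs Taxon_V: 10
The smallest is 7, between Taxon_C and Taxon_S.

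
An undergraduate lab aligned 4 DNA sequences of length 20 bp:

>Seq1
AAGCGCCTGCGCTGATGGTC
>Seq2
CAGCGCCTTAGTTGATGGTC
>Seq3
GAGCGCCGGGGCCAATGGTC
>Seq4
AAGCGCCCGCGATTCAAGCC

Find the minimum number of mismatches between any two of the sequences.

4

Pairwise Hamming distances:
  Seq1 vs Seq2: 4
  Seq1 vs Seq3: 5
  Seq1 vs Seq4: 7
  Seq2 vs Seq3: 7
  Seq2 vs Seq4: 10
  Seq3 vs Seq4: 10
The smallest is 4, between Seq1 and Seq2.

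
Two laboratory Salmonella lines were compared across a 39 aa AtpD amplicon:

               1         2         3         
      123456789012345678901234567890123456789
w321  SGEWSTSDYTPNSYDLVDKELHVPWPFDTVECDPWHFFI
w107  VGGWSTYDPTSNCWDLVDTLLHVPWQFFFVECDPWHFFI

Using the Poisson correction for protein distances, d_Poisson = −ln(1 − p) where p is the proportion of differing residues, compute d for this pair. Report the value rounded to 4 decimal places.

Differing sites — 1:S/V; 3:E/G; 7:S/Y; 9:Y/P; 11:P/S; 13:S/C; 14:Y/W; 19:K/T; 20:E/L; 26:P/Q; 28:D/F; 29:T/F.
p = 12/39 = 0.307692.
d = −ln(1 − 0.307692) = −ln(0.692308) = 0.3677.

0.3677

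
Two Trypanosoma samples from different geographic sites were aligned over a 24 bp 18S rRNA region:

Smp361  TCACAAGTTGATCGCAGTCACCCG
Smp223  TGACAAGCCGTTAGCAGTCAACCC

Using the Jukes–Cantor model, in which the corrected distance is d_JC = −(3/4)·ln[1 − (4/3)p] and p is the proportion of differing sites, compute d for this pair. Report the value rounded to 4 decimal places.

0.3694

Differing sites — 2:C/G; 8:T/C; 9:T/C; 11:A/T; 13:C/A; 21:C/A; 24:G/C.
p = 7/24 = 0.291667.
d = −0.75 · ln(1 − (4/3)·0.291667) = −0.75 · ln(0.611111) = −0.75 · (-0.492477) = 0.3694.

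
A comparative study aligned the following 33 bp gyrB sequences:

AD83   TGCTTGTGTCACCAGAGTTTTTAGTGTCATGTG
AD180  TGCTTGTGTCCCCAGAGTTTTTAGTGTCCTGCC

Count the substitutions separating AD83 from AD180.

Differing sites — 11:A/C; 29:A/C; 32:T/C; 33:G/C.
That gives 4 mismatches out of 33 aligned sites, so the Hamming distance is 4.

4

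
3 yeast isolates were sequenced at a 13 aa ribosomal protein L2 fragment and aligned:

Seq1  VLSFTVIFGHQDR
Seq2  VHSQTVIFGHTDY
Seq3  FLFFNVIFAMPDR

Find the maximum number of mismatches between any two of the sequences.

Pairwise Hamming distances:
  Seq1 vs Seq2: 4
  Seq1 vs Seq3: 6
  Seq2 vs Seq3: 9
The largest is 9, between Seq2 and Seq3.

9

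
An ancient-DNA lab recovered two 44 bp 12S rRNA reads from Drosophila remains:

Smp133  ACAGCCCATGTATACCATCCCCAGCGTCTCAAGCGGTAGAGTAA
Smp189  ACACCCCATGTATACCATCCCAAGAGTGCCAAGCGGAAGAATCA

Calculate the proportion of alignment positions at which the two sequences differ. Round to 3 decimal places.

The sequences differ at positions 4 (G/C), 22 (C/A), 25 (C/A), 28 (C/G), 29 (T/C), 37 (T/A), 41 (G/A), 43 (A/C).
There are 8 differences over 44 sites, so p = 8/44 = 0.182.

0.182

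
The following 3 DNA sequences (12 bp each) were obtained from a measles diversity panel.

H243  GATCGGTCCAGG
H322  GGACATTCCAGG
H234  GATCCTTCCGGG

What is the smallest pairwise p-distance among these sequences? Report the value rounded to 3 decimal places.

Pairwise Hamming distances:
  H243 vs H322: 4
  H243 vs H234: 3
  H322 vs H234: 4
The smallest is 3 mismatches, between H243 and H234; p = 3/12 = 0.250.

0.250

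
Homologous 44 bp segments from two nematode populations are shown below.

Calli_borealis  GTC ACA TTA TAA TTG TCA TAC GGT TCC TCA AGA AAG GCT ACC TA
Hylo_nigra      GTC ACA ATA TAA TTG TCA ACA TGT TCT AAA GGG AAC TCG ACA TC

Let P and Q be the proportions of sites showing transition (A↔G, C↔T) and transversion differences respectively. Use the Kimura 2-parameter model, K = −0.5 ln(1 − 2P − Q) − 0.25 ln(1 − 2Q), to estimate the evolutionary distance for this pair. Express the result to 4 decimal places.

Mismatches occur at site 7 (T↔A, transversion), site 19 (T↔A, transversion), site 20 (A↔C, transversion), site 21 (C↔A, transversion), site 22 (G↔T, transversion), site 27 (C↔T, transition), site 28 (T↔A, transversion), site 29 (C↔A, transversion), site 31 (A↔G, transition), site 33 (A↔G, transition), site 36 (G↔C, transversion), site 37 (G↔T, transversion), site 39 (T↔G, transversion), site 42 (C↔A, transversion), site 44 (A↔C, transversion).
Of the 15 differences, 3 transitions and 12 transversions over 44 sites: P = 3/44 = 0.068182, Q = 12/44 = 0.272727.
d = −0.5·ln(0.590909) − 0.25·ln(0.454546) = −0.5·(-0.526093) − 0.25·(-0.788456) = 0.4602.

0.4602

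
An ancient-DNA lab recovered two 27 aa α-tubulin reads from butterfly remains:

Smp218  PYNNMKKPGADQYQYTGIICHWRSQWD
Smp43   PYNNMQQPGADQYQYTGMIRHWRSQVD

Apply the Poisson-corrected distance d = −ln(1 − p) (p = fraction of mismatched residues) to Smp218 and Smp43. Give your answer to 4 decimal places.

0.2048

The sequences differ at positions 6 (K/Q), 7 (K/Q), 18 (I/M), 20 (C/R), 26 (W/V).
p = 5/27 = 0.185185.
d = −ln(1 − 0.185185) = −ln(0.814815) = 0.2048.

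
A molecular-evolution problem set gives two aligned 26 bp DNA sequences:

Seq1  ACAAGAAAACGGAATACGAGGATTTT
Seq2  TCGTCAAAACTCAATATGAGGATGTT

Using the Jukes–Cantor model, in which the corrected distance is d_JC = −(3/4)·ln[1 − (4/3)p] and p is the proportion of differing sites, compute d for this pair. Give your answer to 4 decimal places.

0.3961

Differing sites — 1:A/T; 3:A/G; 4:A/T; 5:G/C; 11:G/T; 12:G/C; 17:C/T; 24:T/G.
p = 8/26 = 0.307692.
d = −0.75 · ln(1 − (4/3)·0.307692) = −0.75 · ln(0.589744) = −0.75 · (-0.528067) = 0.3961.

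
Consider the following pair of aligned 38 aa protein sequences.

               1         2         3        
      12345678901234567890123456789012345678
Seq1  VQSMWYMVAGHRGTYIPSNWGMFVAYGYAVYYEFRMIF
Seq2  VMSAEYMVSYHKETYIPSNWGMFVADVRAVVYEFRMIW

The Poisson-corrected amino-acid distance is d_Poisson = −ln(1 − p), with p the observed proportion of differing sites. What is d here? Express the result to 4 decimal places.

Mismatches occur at site 2 (Q/M), site 4 (M/A), site 5 (W/E), site 9 (A/S), site 10 (G/Y), site 12 (R/K), site 13 (G/E), site 26 (Y/D), site 27 (G/V), site 28 (Y/R), site 31 (Y/V), site 38 (F/W).
p = 12/38 = 0.315789.
d = −ln(1 − 0.315789) = −ln(0.684211) = 0.3795.

0.3795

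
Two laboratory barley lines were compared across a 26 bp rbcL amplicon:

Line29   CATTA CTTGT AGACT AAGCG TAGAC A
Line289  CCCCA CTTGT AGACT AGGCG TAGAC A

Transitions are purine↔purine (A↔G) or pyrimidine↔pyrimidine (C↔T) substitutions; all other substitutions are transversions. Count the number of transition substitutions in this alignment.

3

The sequences differ at positions 2 (A/C, transversion), 3 (T/C, transition), 4 (T/C, transition), 17 (A/G, transition).
Of the 4 differences, 3 transitions and 1 transversion, so the answer is 3.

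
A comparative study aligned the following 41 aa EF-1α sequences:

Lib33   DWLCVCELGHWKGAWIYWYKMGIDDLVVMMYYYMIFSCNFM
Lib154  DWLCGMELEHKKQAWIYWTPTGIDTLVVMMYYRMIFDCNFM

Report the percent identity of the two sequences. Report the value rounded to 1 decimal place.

Differing sites — 5:V/G; 6:C/M; 9:G/E; 11:W/K; 13:G/Q; 19:Y/T; 20:K/P; 21:M/T; 25:D/T; 33:Y/R; 37:S/D.
30 of the 41 sites match, so the percent identity is 30/41 × 100 = 73.2%.

73.2%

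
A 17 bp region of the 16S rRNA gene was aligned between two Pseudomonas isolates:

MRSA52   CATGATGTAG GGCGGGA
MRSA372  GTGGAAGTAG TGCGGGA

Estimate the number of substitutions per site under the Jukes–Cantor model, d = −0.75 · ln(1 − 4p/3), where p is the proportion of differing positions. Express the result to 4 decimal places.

0.3734

The sequences differ at positions 1 (C/G), 2 (A/T), 3 (T/G), 6 (T/A), 11 (G/T).
p = 5/17 = 0.294118.
d = −0.75 · ln(1 − (4/3)·0.294118) = −0.75 · ln(0.607843) = −0.75 · (-0.497839) = 0.3734.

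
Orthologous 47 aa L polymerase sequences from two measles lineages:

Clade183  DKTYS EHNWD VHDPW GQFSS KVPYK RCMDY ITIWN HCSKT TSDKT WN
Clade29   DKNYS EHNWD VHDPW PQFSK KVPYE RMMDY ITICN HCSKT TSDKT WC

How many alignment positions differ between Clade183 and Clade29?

7

The sequences differ at positions 3 (T/N), 16 (G/P), 20 (S/K), 25 (K/E), 27 (C/M), 34 (W/C), 47 (N/C).
That gives 7 mismatches out of 47 aligned sites, so the Hamming distance is 7.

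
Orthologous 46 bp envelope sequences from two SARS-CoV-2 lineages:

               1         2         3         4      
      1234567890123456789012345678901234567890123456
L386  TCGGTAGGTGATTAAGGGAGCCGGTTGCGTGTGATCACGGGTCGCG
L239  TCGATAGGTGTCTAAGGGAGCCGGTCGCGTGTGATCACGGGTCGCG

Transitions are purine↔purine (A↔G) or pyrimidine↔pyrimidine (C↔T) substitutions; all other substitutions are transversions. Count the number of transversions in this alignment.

1

The sequences differ at positions 4 (G/A, transition), 11 (A/T, transversion), 12 (T/C, transition), 26 (T/C, transition).
Of the 4 differences, 3 transitions and 1 transversion, so the answer is 1.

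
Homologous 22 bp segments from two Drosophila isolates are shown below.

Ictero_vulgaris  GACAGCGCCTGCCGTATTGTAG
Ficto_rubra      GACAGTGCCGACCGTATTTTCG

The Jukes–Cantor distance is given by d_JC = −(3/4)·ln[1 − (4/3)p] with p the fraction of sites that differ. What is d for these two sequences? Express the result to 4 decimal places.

Differing sites — 6:C/T; 10:T/G; 11:G/A; 19:G/T; 21:A/C.
p = 5/22 = 0.227273.
d = −0.75 · ln(1 − (4/3)·0.227273) = −0.75 · ln(0.696969) = −0.75 · (-0.361014) = 0.2708.

0.2708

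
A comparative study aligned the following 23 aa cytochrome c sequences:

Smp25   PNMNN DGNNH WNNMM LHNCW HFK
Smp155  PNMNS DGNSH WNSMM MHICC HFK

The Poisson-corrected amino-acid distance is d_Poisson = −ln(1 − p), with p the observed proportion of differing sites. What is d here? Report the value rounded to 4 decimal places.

The sequences differ at positions 5 (N/S), 9 (N/S), 13 (N/S), 16 (L/M), 18 (N/I), 20 (W/C).
p = 6/23 = 0.260870.
d = −ln(1 − 0.260870) = −ln(0.739130) = 0.3023.

0.3023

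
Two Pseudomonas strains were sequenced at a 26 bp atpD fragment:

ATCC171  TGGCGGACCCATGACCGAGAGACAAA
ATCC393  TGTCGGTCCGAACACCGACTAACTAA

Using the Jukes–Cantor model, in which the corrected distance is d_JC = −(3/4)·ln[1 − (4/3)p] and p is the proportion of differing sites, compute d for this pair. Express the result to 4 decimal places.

The sequences differ at positions 3 (G/T), 7 (A/T), 10 (C/G), 12 (T/A), 13 (G/C), 19 (G/C), 20 (A/T), 21 (G/A), 24 (A/T).
p = 9/26 = 0.346154.
d = −0.75 · ln(1 − (4/3)·0.346154) = −0.75 · ln(0.538461) = −0.75 · (-0.619040) = 0.4643.

0.4643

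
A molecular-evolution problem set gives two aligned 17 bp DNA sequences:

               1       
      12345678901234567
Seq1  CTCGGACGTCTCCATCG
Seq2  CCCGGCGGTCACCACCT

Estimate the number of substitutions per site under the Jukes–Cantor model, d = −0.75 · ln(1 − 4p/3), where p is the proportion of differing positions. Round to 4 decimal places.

0.4770

Differing sites — 2:T/C; 6:A/C; 7:C/G; 11:T/A; 15:T/C; 17:G/T.
p = 6/17 = 0.352941.
d = −0.75 · ln(1 − (4/3)·0.352941) = −0.75 · ln(0.529412) = −0.75 · (-0.635988) = 0.4770.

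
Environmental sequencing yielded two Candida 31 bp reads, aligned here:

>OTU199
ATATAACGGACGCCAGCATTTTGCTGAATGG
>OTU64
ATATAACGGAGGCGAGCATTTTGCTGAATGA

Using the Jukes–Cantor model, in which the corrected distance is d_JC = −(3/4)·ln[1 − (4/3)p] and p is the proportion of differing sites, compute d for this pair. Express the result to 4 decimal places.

0.1036

Differing sites — 11:C/G; 14:C/G; 31:G/A.
p = 3/31 = 0.096774.
d = −0.75 · ln(1 − (4/3)·0.096774) = −0.75 · ln(0.870968) = −0.75 · (-0.138150) = 0.1036.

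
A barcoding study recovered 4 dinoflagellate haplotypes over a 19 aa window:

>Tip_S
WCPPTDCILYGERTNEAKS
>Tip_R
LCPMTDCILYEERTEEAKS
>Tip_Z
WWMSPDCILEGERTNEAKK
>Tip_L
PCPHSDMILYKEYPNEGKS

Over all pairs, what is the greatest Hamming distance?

12

Pairwise Hamming distances:
  Tip_S vs Tip_R: 4
  Tip_S vs Tip_Z: 6
  Tip_S vs Tip_L: 8
  Tip_R vs Tip_Z: 9
  Tip_R vs Tip_L: 9
  Tip_Z vs Tip_L: 12
The largest is 12, between Tip_Z and Tip_L.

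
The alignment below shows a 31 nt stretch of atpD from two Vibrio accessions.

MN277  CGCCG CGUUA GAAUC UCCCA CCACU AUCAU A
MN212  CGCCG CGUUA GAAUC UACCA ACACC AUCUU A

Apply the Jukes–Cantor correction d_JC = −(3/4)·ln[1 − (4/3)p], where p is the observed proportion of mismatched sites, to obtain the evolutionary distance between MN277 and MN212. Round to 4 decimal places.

0.1416

The sequences differ at positions 17 (C/A), 21 (C/A), 25 (U/C), 29 (A/U).
p = 4/31 = 0.129032.
d = −0.75 · ln(1 − (4/3)·0.129032) = −0.75 · ln(0.827957) = −0.75 · (-0.188794) = 0.1416.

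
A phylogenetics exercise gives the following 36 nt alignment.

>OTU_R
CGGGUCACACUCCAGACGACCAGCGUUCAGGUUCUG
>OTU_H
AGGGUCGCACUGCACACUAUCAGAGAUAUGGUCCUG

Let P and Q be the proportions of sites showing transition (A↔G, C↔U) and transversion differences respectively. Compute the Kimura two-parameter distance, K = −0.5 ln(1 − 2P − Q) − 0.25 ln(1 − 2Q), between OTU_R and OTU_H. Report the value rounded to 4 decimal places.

0.3932

The sequences differ at positions 1 (C/A, transversion), 7 (A/G, transition), 12 (C/G, transversion), 15 (G/C, transversion), 18 (G/U, transversion), 20 (C/U, transition), 24 (C/A, transversion), 26 (U/A, transversion), 28 (C/A, transversion), 29 (A/U, transversion), 33 (U/C, transition).
Of the 11 differences, 3 transitions and 8 transversions over 36 sites: P = 3/36 = 0.083333, Q = 8/36 = 0.222222.
d = −0.5·ln(0.611112) − 0.25·ln(0.555556) = −0.5·(-0.492475) − 0.25·(-0.587786) = 0.3932.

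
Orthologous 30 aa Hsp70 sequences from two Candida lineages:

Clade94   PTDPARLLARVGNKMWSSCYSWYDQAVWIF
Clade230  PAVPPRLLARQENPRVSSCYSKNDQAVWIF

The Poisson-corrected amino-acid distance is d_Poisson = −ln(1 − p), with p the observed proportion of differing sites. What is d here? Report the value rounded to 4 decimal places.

0.4055

The sequences differ at positions 2 (T/A), 3 (D/V), 5 (A/P), 11 (V/Q), 12 (G/E), 14 (K/P), 15 (M/R), 16 (W/V), 22 (W/K), 23 (Y/N).
p = 10/30 = 0.333333.
d = −ln(1 − 0.333333) = −ln(0.666667) = 0.4055.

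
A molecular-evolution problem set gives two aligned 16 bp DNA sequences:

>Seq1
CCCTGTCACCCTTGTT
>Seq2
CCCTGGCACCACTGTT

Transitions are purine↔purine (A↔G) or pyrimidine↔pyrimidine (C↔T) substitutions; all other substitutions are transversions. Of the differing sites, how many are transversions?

Differing sites — 6:T/G (Tv); 11:C/A (Tv); 12:T/C (Ti).
Of the 3 differences, 1 transition and 2 transversions, so the answer is 2.

2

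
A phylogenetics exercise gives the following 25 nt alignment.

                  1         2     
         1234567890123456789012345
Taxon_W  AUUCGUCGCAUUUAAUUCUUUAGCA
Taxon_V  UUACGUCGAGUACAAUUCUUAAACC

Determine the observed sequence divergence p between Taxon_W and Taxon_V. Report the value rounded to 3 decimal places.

Mismatches occur at site 1 (A→U), site 3 (U→A), site 9 (C→A), site 10 (A→G), site 12 (U→A), site 13 (U→C), site 21 (U→A), site 23 (G→A), site 25 (A→C).
There are 9 differences over 25 sites, so p = 9/25 = 0.360.

0.360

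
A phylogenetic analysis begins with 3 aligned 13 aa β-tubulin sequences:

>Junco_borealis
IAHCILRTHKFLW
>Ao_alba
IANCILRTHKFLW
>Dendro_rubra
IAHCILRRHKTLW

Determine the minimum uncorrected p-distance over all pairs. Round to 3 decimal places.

Pairwise Hamming distances:
  Junco_borealis vs Ao_alba: 1
  Junco_borealis vs Dendro_rubra: 2
  Ao_alba vs Dendro_rubra: 3
The smallest is 1 mismatch, between Junco_borealis and Ao_alba; p = 1/13 = 0.077.

0.077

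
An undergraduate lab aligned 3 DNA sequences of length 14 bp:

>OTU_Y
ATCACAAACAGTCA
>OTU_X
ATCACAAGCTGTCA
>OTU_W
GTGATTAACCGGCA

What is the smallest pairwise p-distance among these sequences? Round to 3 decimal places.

Pairwise Hamming distances:
  OTU_Y vs OTU_X: 2
  OTU_Y vs OTU_W: 6
  OTU_X vs OTU_W: 7
The smallest is 2 mismatches, between OTU_Y and OTU_X; p = 2/14 = 0.143.

0.143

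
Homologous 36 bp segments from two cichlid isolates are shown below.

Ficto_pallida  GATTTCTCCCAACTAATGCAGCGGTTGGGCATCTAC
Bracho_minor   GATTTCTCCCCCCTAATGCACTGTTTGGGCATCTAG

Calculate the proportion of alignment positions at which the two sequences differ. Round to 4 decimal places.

The sequences differ at positions 11 (A/C), 12 (A/C), 21 (G/C), 22 (C/T), 24 (G/T), 36 (C/G).
There are 6 differences over 36 sites, so p = 6/36 = 0.1667.

0.1667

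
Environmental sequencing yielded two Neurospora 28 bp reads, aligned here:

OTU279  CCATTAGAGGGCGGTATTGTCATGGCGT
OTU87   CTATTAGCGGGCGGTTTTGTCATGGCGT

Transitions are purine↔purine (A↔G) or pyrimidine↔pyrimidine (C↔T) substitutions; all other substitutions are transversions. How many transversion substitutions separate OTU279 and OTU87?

The sequences differ at positions 2 (C/T, transition), 8 (A/C, transversion), 16 (A/T, transversion).
Of the 3 differences, 1 transition and 2 transversions, so the answer is 2.

2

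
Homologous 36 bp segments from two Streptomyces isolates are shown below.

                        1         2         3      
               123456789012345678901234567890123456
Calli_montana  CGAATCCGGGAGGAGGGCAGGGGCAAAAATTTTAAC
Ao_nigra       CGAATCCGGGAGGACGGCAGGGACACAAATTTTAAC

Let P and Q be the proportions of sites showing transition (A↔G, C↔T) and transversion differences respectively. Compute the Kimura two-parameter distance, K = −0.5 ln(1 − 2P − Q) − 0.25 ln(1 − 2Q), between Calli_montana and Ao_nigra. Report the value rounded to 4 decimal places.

Differing sites — 15:G/C (Tv); 23:G/A (Ti); 26:A/C (Tv).
Of the 3 differences, 1 transition and 2 transversions over 36 sites: P = 1/36 = 0.027778, Q = 2/36 = 0.055556.
d = −0.5·ln(0.888888) − 0.25·ln(0.888888) = −0.5·(-0.117784) − 0.25·(-0.117784) = 0.0883.

0.0883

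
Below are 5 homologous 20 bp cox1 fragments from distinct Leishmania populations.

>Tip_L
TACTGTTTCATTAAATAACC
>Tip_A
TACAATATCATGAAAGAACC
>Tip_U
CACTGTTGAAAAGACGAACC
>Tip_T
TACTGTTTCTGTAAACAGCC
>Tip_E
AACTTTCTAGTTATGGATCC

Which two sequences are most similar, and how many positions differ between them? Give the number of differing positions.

4

Pairwise Hamming distances:
  Tip_L vs Tip_A: 5
  Tip_L vs Tip_U: 8
  Tip_L vs Tip_T: 4
  Tip_L vs Tip_E: 9
  Tip_A vs Tip_U: 10
  Tip_A vs Tip_T: 8
  Tip_A vs Tip_E: 10
  Tip_U vs Tip_T: 10
  Tip_U vs Tip_E: 11
  Tip_T vs Tip_E: 10
The smallest is 4, between Tip_L and Tip_T.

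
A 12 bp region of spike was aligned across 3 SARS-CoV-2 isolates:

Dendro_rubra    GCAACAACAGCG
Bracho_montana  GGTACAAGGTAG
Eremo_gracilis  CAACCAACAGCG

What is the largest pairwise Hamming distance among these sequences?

8

Pairwise Hamming distances:
  Dendro_rubra vs Bracho_montana: 6
  Dendro_rubra vs Eremo_gracilis: 3
  Bracho_montana vs Eremo_gracilis: 8
The largest is 8, between Bracho_montana and Eremo_gracilis.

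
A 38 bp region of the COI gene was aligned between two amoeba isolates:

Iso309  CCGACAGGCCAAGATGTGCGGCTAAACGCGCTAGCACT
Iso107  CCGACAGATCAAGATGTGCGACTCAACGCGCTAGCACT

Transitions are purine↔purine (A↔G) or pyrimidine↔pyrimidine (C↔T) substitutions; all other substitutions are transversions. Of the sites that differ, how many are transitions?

3

Differing sites — 8:G/A (Ti); 9:C/T (Ti); 21:G/A (Ti); 24:A/C (Tv).
Of the 4 differences, 3 transitions and 1 transversion, so the answer is 3.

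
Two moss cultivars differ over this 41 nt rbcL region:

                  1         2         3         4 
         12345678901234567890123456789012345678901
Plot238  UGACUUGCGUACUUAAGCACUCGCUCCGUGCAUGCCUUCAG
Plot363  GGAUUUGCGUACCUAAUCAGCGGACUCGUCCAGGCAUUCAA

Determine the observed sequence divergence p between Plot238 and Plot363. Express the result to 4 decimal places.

Differing sites — 1:U/G; 4:C/U; 13:U/C; 17:G/U; 20:C/G; 21:U/C; 22:C/G; 24:C/A; 25:U/C; 26:C/U; 30:G/C; 33:U/G; 36:C/A; 41:G/A.
There are 14 differences over 41 sites, so p = 14/41 = 0.3415.

0.3415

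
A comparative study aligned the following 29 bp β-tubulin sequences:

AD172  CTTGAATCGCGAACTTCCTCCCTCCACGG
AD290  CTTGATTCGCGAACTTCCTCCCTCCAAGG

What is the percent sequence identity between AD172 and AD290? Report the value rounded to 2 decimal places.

The sequences differ at positions 6 (A/T), 27 (C/A).
27 of the 29 sites match, so the percent identity is 27/29 × 100 = 93.10%.

93.10%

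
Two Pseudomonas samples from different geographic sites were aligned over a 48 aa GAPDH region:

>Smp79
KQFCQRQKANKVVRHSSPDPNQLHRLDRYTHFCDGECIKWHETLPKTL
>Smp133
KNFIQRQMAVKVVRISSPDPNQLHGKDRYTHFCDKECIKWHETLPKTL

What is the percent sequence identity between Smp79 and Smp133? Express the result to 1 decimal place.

83.3%

Differing sites — 2:Q/N; 4:C/I; 8:K/M; 10:N/V; 15:H/I; 25:R/G; 26:L/K; 35:G/K.
40 of the 48 sites match, so the percent identity is 40/48 × 100 = 83.3%.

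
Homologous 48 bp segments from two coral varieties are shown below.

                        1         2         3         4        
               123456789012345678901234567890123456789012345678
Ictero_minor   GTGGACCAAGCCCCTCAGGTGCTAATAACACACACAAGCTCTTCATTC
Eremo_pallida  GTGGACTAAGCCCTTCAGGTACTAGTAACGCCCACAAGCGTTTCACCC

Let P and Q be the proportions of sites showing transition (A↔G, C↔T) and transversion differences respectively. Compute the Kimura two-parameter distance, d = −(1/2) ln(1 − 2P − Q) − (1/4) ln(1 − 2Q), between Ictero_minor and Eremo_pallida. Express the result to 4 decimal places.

Mismatches occur at site 7 (C→T, transition), site 14 (C→T, transition), site 21 (G→A, transition), site 25 (A→G, transition), site 30 (A→G, transition), site 32 (A→C, transversion), site 40 (T→G, transversion), site 41 (C→T, transition), site 46 (T→C, transition), site 47 (T→C, transition).
Of the 10 differences, 8 transitions and 2 transversions over 48 sites: P = 8/48 = 0.166667, Q = 2/48 = 0.041667.
d = −0.5·ln(0.624999) − 0.25·ln(0.916666) = −0.5·(-0.470005) − 0.25·(-0.087012) = 0.2568.

0.2568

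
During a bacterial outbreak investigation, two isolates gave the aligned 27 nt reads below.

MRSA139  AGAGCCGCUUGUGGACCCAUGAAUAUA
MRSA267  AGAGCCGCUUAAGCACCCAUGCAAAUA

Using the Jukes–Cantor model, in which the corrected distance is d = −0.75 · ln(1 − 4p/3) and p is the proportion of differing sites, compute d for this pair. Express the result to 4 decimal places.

Mismatches occur at site 11 (G↔A), site 12 (U↔A), site 14 (G↔C), site 22 (A↔C), site 24 (U↔A).
p = 5/27 = 0.185185.
d = −0.75 · ln(1 − (4/3)·0.185185) = −0.75 · ln(0.753087) = −0.75 · (-0.283575) = 0.2127.

0.2127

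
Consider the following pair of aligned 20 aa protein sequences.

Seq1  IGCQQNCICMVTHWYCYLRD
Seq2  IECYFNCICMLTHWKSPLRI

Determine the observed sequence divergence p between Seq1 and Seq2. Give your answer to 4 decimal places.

Differing sites — 2:G/E; 4:Q/Y; 5:Q/F; 11:V/L; 15:Y/K; 16:C/S; 17:Y/P; 20:D/I.
There are 8 differences over 20 sites, so p = 8/20 = 0.4000.

0.4000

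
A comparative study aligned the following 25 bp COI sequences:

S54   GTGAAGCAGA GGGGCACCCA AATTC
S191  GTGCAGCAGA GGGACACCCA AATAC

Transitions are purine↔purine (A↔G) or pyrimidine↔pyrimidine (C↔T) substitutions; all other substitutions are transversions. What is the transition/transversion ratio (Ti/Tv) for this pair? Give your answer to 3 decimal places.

Mismatches occur at site 4 (A/C, transversion), site 14 (G/A, transition), site 24 (T/A, transversion).
Of the 3 differences, 1 transition and 2 transversions, so Ti/Tv = 1/2 = 0.500.

0.500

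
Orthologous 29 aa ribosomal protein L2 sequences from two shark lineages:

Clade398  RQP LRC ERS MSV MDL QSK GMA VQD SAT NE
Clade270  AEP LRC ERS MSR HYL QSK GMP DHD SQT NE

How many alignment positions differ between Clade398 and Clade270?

9

The sequences differ at positions 1 (R/A), 2 (Q/E), 12 (V/R), 13 (M/H), 14 (D/Y), 21 (A/P), 22 (V/D), 23 (Q/H), 26 (A/Q).
That gives 9 mismatches out of 29 aligned sites, so the Hamming distance is 9.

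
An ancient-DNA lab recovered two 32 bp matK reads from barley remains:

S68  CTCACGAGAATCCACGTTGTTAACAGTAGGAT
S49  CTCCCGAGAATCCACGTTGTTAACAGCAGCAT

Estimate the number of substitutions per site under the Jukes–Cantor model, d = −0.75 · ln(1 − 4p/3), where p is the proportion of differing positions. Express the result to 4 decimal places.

Mismatches occur at site 4 (A↔C), site 27 (T↔C), site 30 (G↔C).
p = 3/32 = 0.093750.
d = −0.75 · ln(1 − (4/3)·0.093750) = −0.75 · ln(0.875000) = −0.75 · (-0.133531) = 0.1001.

0.1001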